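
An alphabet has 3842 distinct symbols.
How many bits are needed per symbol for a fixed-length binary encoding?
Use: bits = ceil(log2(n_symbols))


log2(3842) = 11.9076
Bracket: 2^11 = 2048 < 3842 <= 2^12 = 4096
So ceil(log2(3842)) = 12

bits = ceil(log2(3842)) = ceil(11.9076) = 12 bits


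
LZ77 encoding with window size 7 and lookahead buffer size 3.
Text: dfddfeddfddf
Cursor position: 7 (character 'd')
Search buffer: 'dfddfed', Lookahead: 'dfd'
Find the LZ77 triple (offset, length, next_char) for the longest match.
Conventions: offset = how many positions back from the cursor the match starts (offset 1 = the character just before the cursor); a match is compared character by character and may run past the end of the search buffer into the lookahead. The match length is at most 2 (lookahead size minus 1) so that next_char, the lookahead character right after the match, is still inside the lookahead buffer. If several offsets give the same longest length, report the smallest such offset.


Try each offset into the search buffer:
  offset=1 (pos 6, char 'd'): match length 1
  offset=2 (pos 5, char 'e'): match length 0
  offset=3 (pos 4, char 'f'): match length 0
  offset=4 (pos 3, char 'd'): match length 2
  offset=5 (pos 2, char 'd'): match length 1
  offset=6 (pos 1, char 'f'): match length 0
  offset=7 (pos 0, char 'd'): match length 2
Longest match has length 2, found at offsets 4, 7; take the smallest, offset 4.
next_char = character at position 7 + 2 = 9 -> 'd'

Best match: offset=4, length=2 (matching 'df' starting at position 3)
LZ77 triple: (4, 2, 'd')


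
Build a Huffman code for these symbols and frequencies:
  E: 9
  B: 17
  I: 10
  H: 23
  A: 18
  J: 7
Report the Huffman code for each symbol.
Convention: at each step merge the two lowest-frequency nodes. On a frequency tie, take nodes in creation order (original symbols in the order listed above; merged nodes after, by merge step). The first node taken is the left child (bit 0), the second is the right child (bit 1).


Huffman tree construction:
Step 1: Merge J(7) + E(9) = 16
Step 2: Merge I(10) + (J+E)(16) = 26
Step 3: Merge B(17) + A(18) = 35
Step 4: Merge H(23) + (I+(J+E))(26) = 49
Step 5: Merge (B+A)(35) + (H+(I+(J+E)))(49) = 84
Read each symbol's code off the tree from the root (left child = 0, right child = 1).

Codes:
  E: 1111 (length 4)
  B: 00 (length 2)
  I: 110 (length 3)
  H: 10 (length 2)
  A: 01 (length 2)
  J: 1110 (length 4)
Average code length: 210/84 = 2.5000 bits/symbol


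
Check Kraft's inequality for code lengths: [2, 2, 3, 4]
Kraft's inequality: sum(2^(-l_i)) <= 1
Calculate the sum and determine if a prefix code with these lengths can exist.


Sum = 2^(-2) + 2^(-2) + 2^(-3) + 2^(-4)
    = 0.25 + 0.25 + 0.125 + 0.0625
    = 11/16 = 0.6875
Since 0.6875 <= 1, Kraft's inequality IS satisfied.
A prefix code with these lengths CAN exist.

Kraft sum = 0.6875. Satisfied.


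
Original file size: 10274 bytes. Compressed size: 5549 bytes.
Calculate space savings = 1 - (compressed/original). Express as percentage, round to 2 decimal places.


ratio = compressed/original = 5549/10274 = 0.540101
savings = 1 - ratio = 1 - 0.540101 = 0.459899
as a percentage: 0.459899 * 100 = 45.99%

Space savings = 1 - 5549/10274 = 45.99%


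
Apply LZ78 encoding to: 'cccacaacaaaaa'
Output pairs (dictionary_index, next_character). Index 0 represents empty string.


LZ78 encoding steps:
Dictionary: {0: ''}
Step 1: w='' (idx 0), next='c' -> output (0, 'c'), add 'c' as idx 1
Step 2: w='c' (idx 1), next='c' -> output (1, 'c'), add 'cc' as idx 2
Step 3: w='' (idx 0), next='a' -> output (0, 'a'), add 'a' as idx 3
Step 4: w='c' (idx 1), next='a' -> output (1, 'a'), add 'ca' as idx 4
Step 5: w='a' (idx 3), next='c' -> output (3, 'c'), add 'ac' as idx 5
Step 6: w='a' (idx 3), next='a' -> output (3, 'a'), add 'aa' as idx 6
Step 7: w='aa' (idx 6), next='a' -> output (6, 'a'), add 'aaa' as idx 7


Encoded: [(0, 'c'), (1, 'c'), (0, 'a'), (1, 'a'), (3, 'c'), (3, 'a'), (6, 'a')]


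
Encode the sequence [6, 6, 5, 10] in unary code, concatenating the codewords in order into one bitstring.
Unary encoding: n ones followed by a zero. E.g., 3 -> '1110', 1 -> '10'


Encode each number as n ones followed by a terminating 0:
  6 -> 1111110 (7 bits)
  6 -> 1111110 (7 bits)
  5 -> 111110 (6 bits)
  10 -> 11111111110 (11 bits)
Total length = 7 + 7 + 6 + 11 = 31 bits.

Unary([6, 6, 5, 10]) = 1111110111111011111011111111110 (31 bits)


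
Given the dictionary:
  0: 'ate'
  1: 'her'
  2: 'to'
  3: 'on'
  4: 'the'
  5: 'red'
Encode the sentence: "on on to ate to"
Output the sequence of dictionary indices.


Look up each word in the dictionary:
  'on' -> 3
  'on' -> 3
  'to' -> 2
  'ate' -> 0
  'to' -> 2

Encoded: [3, 3, 2, 0, 2]


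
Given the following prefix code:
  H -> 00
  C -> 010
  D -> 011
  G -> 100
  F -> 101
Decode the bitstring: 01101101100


Decoding step by step:
Bits 011 -> D
Bits 011 -> D
Bits 011 -> D
Bits 00 -> H


Decoded message: DDDH


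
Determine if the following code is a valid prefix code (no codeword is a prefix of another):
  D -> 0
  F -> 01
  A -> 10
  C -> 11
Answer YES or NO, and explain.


Checking each pair (does one codeword prefix another?):
  D='0' vs F='01': prefix -- VIOLATION

NO -- this is NOT a valid prefix code. D (0) is a prefix of F (01).


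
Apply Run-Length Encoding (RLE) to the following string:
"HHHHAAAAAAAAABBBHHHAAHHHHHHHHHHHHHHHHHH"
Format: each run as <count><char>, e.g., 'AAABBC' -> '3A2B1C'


Scanning runs left to right:
  i=0: run of 'H' x 4 -> '4H'
  i=4: run of 'A' x 9 -> '9A'
  i=13: run of 'B' x 3 -> '3B'
  i=16: run of 'H' x 3 -> '3H'
  i=19: run of 'A' x 2 -> '2A'
  i=21: run of 'H' x 18 -> '18H'

RLE = 4H9A3B3H2A18H


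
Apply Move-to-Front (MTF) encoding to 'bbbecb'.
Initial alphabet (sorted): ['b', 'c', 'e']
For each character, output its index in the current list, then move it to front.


MTF encoding:
'b': index 0 in ['b', 'c', 'e'] -> ['b', 'c', 'e']
'b': index 0 in ['b', 'c', 'e'] -> ['b', 'c', 'e']
'b': index 0 in ['b', 'c', 'e'] -> ['b', 'c', 'e']
'e': index 2 in ['b', 'c', 'e'] -> ['e', 'b', 'c']
'c': index 2 in ['e', 'b', 'c'] -> ['c', 'e', 'b']
'b': index 2 in ['c', 'e', 'b'] -> ['b', 'c', 'e']


Output: [0, 0, 0, 2, 2, 2]


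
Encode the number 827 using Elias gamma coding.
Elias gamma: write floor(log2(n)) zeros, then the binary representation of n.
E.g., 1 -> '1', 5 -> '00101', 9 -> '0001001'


num_bits = floor(log2(827)) + 1 = 10
leading_zeros = num_bits - 1 = 9
binary(827) = 1100111011

Elias gamma(827) = '000000000' + '1100111011' = 0000000001100111011 (19 bits)


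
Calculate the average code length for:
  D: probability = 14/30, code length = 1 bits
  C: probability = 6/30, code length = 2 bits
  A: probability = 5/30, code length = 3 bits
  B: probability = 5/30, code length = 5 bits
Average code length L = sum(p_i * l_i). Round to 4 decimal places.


Weighted contributions p_i * l_i:
  D: (14/30) * 1 = 14/30
  C: (6/30) * 2 = 12/30
  A: (5/30) * 3 = 15/30
  B: (5/30) * 5 = 25/30
Sum = (14 + 12 + 15 + 25)/30 = 66/30

L = 66/30 = 2.2000 bits/symbol


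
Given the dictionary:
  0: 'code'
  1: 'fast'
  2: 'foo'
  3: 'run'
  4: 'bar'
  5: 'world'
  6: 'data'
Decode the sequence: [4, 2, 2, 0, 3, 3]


Look up each index in the dictionary:
  4 -> 'bar'
  2 -> 'foo'
  2 -> 'foo'
  0 -> 'code'
  3 -> 'run'
  3 -> 'run'

Decoded: "bar foo foo code run run"


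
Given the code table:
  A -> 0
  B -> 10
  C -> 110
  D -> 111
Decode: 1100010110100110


Decoding:
110 -> C
0 -> A
0 -> A
10 -> B
110 -> C
10 -> B
0 -> A
110 -> C


Result: CAABCBAC


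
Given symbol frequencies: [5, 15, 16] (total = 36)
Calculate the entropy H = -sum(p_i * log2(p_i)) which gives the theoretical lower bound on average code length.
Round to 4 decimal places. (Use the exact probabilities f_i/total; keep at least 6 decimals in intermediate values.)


Per-symbol terms -p_i * log2(p_i) with p_i = f_i/36:
  p = 5/36 = 0.138889: log2(p) = -2.847997, -p*log2(p) = 0.395555
  p = 15/36 = 0.416667: log2(p) = -1.263034, -p*log2(p) = 0.526264
  p = 16/36 = 0.444444: log2(p) = -1.169925, -p*log2(p) = 0.519967
H = 0.395555 + 0.526264 + 0.519967 = 1.441786

H = 1.4418 bits/symbol


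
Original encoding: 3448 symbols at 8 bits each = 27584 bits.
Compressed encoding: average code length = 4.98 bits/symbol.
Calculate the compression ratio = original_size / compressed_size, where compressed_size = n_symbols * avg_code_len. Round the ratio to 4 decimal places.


original_size = n_symbols * orig_bits = 3448 * 8 = 27584 bits
compressed_size = n_symbols * avg_code_len = 3448 * 4.98 = 17171.04 bits
ratio = original_size / compressed_size = 27584 / 17171.04 = 1.6064

Compression ratio = 1.6064


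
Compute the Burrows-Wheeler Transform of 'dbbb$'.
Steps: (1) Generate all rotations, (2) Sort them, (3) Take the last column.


Rotations (sorted):
  0: $dbbb -> last char: b
  1: b$dbb -> last char: b
  2: bb$db -> last char: b
  3: bbb$d -> last char: d
  4: dbbb$ -> last char: $


BWT = bbbd$


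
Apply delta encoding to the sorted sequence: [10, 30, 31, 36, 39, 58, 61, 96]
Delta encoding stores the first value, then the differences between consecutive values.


First value: 10
Deltas:
  30 - 10 = 20
  31 - 30 = 1
  36 - 31 = 5
  39 - 36 = 3
  58 - 39 = 19
  61 - 58 = 3
  96 - 61 = 35


Delta encoded: [10, 20, 1, 5, 3, 19, 3, 35]


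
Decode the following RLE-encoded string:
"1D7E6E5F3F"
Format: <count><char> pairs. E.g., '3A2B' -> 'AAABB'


Expanding each <count><char> pair:
  1D -> 'D'
  7E -> 'EEEEEEE'
  6E -> 'EEEEEE'
  5F -> 'FFFFF'
  3F -> 'FFF'

Decoded = DEEEEEEEEEEEEEFFFFFFFF


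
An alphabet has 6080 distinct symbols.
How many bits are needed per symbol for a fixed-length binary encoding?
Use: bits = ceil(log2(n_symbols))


log2(6080) = 12.5699
Bracket: 2^12 = 4096 < 6080 <= 2^13 = 8192
So ceil(log2(6080)) = 13

bits = ceil(log2(6080)) = ceil(12.5699) = 13 bits


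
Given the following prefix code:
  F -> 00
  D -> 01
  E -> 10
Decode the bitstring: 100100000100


Decoding step by step:
Bits 10 -> E
Bits 01 -> D
Bits 00 -> F
Bits 00 -> F
Bits 01 -> D
Bits 00 -> F


Decoded message: EDFFDF


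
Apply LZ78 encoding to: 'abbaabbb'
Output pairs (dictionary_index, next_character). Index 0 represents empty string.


LZ78 encoding steps:
Dictionary: {0: ''}
Step 1: w='' (idx 0), next='a' -> output (0, 'a'), add 'a' as idx 1
Step 2: w='' (idx 0), next='b' -> output (0, 'b'), add 'b' as idx 2
Step 3: w='b' (idx 2), next='a' -> output (2, 'a'), add 'ba' as idx 3
Step 4: w='a' (idx 1), next='b' -> output (1, 'b'), add 'ab' as idx 4
Step 5: w='b' (idx 2), next='b' -> output (2, 'b'), add 'bb' as idx 5


Encoded: [(0, 'a'), (0, 'b'), (2, 'a'), (1, 'b'), (2, 'b')]


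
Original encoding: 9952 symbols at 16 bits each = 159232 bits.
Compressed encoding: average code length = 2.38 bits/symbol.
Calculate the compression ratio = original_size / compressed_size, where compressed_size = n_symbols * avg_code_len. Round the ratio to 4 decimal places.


original_size = n_symbols * orig_bits = 9952 * 16 = 159232 bits
compressed_size = n_symbols * avg_code_len = 9952 * 2.38 = 23685.76 bits
ratio = original_size / compressed_size = 159232 / 23685.76 = 6.7227

Compression ratio = 6.7227


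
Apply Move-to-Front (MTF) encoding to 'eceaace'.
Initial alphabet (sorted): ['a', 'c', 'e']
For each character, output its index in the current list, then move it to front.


MTF encoding:
'e': index 2 in ['a', 'c', 'e'] -> ['e', 'a', 'c']
'c': index 2 in ['e', 'a', 'c'] -> ['c', 'e', 'a']
'e': index 1 in ['c', 'e', 'a'] -> ['e', 'c', 'a']
'a': index 2 in ['e', 'c', 'a'] -> ['a', 'e', 'c']
'a': index 0 in ['a', 'e', 'c'] -> ['a', 'e', 'c']
'c': index 2 in ['a', 'e', 'c'] -> ['c', 'a', 'e']
'e': index 2 in ['c', 'a', 'e'] -> ['e', 'c', 'a']


Output: [2, 2, 1, 2, 0, 2, 2]


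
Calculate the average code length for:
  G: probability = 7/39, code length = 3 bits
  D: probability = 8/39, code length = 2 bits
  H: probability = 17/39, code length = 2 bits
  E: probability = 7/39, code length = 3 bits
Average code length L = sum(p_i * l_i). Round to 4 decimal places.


Weighted contributions p_i * l_i:
  G: (7/39) * 3 = 21/39
  D: (8/39) * 2 = 16/39
  H: (17/39) * 2 = 34/39
  E: (7/39) * 3 = 21/39
Sum = (21 + 16 + 34 + 21)/39 = 92/39

L = 92/39 = 2.3590 bits/symbol


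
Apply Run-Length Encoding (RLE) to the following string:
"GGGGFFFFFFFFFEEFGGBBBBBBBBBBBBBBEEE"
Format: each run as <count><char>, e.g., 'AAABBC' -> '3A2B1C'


Scanning runs left to right:
  i=0: run of 'G' x 4 -> '4G'
  i=4: run of 'F' x 9 -> '9F'
  i=13: run of 'E' x 2 -> '2E'
  i=15: run of 'F' x 1 -> '1F'
  i=16: run of 'G' x 2 -> '2G'
  i=18: run of 'B' x 14 -> '14B'
  i=32: run of 'E' x 3 -> '3E'

RLE = 4G9F2E1F2G14B3E


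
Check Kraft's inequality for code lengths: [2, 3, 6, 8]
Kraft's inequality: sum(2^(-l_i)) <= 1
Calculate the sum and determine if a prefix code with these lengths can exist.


Sum = 2^(-2) + 2^(-3) + 2^(-6) + 2^(-8)
    = 0.25 + 0.125 + 0.015625 + 0.00390625
    = 101/256 = 0.39453125
Since 0.39453125 <= 1, Kraft's inequality IS satisfied.
A prefix code with these lengths CAN exist.

Kraft sum = 0.39453125. Satisfied.


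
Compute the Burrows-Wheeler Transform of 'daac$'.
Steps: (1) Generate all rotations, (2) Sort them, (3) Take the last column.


Rotations (sorted):
  0: $daac -> last char: c
  1: aac$d -> last char: d
  2: ac$da -> last char: a
  3: c$daa -> last char: a
  4: daac$ -> last char: $


BWT = cdaa$


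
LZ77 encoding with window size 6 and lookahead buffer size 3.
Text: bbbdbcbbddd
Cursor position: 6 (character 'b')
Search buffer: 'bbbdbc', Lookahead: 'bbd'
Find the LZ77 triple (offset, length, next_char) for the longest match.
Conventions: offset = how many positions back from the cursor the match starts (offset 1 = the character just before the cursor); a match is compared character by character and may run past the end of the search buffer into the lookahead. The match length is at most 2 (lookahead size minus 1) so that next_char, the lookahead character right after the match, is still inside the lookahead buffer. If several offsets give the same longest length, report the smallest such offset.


Try each offset into the search buffer:
  offset=1 (pos 5, char 'c'): match length 0
  offset=2 (pos 4, char 'b'): match length 1
  offset=3 (pos 3, char 'd'): match length 0
  offset=4 (pos 2, char 'b'): match length 1
  offset=5 (pos 1, char 'b'): match length 2
  offset=6 (pos 0, char 'b'): match length 2
Longest match has length 2, found at offsets 5, 6; take the smallest, offset 5.
next_char = character at position 6 + 2 = 8 -> 'd'

Best match: offset=5, length=2 (matching 'bb' starting at position 1)
LZ77 triple: (5, 2, 'd')


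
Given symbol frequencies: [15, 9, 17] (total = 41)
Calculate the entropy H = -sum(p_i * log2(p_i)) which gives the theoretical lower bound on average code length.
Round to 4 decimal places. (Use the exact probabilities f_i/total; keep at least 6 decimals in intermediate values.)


Per-symbol terms -p_i * log2(p_i) with p_i = f_i/41:
  p = 15/41 = 0.365854: log2(p) = -1.450661, -p*log2(p) = 0.530730
  p = 9/41 = 0.219512: log2(p) = -2.187627, -p*log2(p) = 0.480211
  p = 17/41 = 0.414634: log2(p) = -1.270089, -p*log2(p) = 0.526622
H = 0.530730 + 0.480211 + 0.526622 = 1.537563

H = 1.5376 bits/symbol


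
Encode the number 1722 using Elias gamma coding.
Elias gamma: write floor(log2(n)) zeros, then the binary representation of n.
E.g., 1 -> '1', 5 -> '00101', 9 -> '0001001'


num_bits = floor(log2(1722)) + 1 = 11
leading_zeros = num_bits - 1 = 10
binary(1722) = 11010111010

Elias gamma(1722) = '0000000000' + '11010111010' = 000000000011010111010 (21 bits)


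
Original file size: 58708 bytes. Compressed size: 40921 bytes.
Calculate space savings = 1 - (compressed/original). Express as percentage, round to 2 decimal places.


ratio = compressed/original = 40921/58708 = 0.697026
savings = 1 - ratio = 1 - 0.697026 = 0.302974
as a percentage: 0.302974 * 100 = 30.3%

Space savings = 1 - 40921/58708 = 30.3%


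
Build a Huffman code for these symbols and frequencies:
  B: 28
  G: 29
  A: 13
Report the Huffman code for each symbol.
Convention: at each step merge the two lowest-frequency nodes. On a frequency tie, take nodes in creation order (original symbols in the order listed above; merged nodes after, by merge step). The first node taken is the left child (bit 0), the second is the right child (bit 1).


Huffman tree construction:
Step 1: Merge A(13) + B(28) = 41
Step 2: Merge G(29) + (A+B)(41) = 70
Read each symbol's code off the tree from the root (left child = 0, right child = 1).

Codes:
  B: 11 (length 2)
  G: 0 (length 1)
  A: 10 (length 2)
Average code length: 111/70 = 1.5857 bits/symbol


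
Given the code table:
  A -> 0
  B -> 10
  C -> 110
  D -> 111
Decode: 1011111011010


Decoding:
10 -> B
111 -> D
110 -> C
110 -> C
10 -> B


Result: BDCCB


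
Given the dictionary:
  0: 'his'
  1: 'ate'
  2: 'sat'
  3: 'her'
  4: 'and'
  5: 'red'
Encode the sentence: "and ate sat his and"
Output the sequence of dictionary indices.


Look up each word in the dictionary:
  'and' -> 4
  'ate' -> 1
  'sat' -> 2
  'his' -> 0
  'and' -> 4

Encoded: [4, 1, 2, 0, 4]


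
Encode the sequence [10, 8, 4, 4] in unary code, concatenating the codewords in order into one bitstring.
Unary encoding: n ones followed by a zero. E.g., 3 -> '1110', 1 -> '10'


Encode each number as n ones followed by a terminating 0:
  10 -> 11111111110 (11 bits)
  8 -> 111111110 (9 bits)
  4 -> 11110 (5 bits)
  4 -> 11110 (5 bits)
Total length = 11 + 9 + 5 + 5 = 30 bits.

Unary([10, 8, 4, 4]) = 111111111101111111101111011110 (30 bits)


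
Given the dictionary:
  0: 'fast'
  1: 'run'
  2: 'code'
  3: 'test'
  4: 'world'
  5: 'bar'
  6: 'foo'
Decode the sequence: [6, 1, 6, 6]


Look up each index in the dictionary:
  6 -> 'foo'
  1 -> 'run'
  6 -> 'foo'
  6 -> 'foo'

Decoded: "foo run foo foo"


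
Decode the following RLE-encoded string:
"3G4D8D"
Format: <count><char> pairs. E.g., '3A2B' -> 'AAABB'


Expanding each <count><char> pair:
  3G -> 'GGG'
  4D -> 'DDDD'
  8D -> 'DDDDDDDD'

Decoded = GGGDDDDDDDDDDDD


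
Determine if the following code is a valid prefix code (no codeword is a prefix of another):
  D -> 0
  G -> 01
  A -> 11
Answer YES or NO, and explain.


Checking each pair (does one codeword prefix another?):
  D='0' vs G='01': prefix -- VIOLATION

NO -- this is NOT a valid prefix code. D (0) is a prefix of G (01).


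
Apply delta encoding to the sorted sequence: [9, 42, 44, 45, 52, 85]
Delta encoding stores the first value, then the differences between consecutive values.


First value: 9
Deltas:
  42 - 9 = 33
  44 - 42 = 2
  45 - 44 = 1
  52 - 45 = 7
  85 - 52 = 33


Delta encoded: [9, 33, 2, 1, 7, 33]


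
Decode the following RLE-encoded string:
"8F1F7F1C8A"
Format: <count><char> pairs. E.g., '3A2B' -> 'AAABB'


Expanding each <count><char> pair:
  8F -> 'FFFFFFFF'
  1F -> 'F'
  7F -> 'FFFFFFF'
  1C -> 'C'
  8A -> 'AAAAAAAA'

Decoded = FFFFFFFFFFFFFFFFCAAAAAAAA


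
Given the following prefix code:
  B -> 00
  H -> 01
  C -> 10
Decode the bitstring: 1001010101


Decoding step by step:
Bits 10 -> C
Bits 01 -> H
Bits 01 -> H
Bits 01 -> H
Bits 01 -> H


Decoded message: CHHHH


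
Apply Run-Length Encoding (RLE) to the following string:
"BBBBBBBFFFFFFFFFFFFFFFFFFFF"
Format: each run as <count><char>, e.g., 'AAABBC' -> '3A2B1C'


Scanning runs left to right:
  i=0: run of 'B' x 7 -> '7B'
  i=7: run of 'F' x 20 -> '20F'

RLE = 7B20F


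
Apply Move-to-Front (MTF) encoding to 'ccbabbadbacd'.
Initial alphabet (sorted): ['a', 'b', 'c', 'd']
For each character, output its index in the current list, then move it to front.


MTF encoding:
'c': index 2 in ['a', 'b', 'c', 'd'] -> ['c', 'a', 'b', 'd']
'c': index 0 in ['c', 'a', 'b', 'd'] -> ['c', 'a', 'b', 'd']
'b': index 2 in ['c', 'a', 'b', 'd'] -> ['b', 'c', 'a', 'd']
'a': index 2 in ['b', 'c', 'a', 'd'] -> ['a', 'b', 'c', 'd']
'b': index 1 in ['a', 'b', 'c', 'd'] -> ['b', 'a', 'c', 'd']
'b': index 0 in ['b', 'a', 'c', 'd'] -> ['b', 'a', 'c', 'd']
'a': index 1 in ['b', 'a', 'c', 'd'] -> ['a', 'b', 'c', 'd']
'd': index 3 in ['a', 'b', 'c', 'd'] -> ['d', 'a', 'b', 'c']
'b': index 2 in ['d', 'a', 'b', 'c'] -> ['b', 'd', 'a', 'c']
'a': index 2 in ['b', 'd', 'a', 'c'] -> ['a', 'b', 'd', 'c']
'c': index 3 in ['a', 'b', 'd', 'c'] -> ['c', 'a', 'b', 'd']
'd': index 3 in ['c', 'a', 'b', 'd'] -> ['d', 'c', 'a', 'b']


Output: [2, 0, 2, 2, 1, 0, 1, 3, 2, 2, 3, 3]


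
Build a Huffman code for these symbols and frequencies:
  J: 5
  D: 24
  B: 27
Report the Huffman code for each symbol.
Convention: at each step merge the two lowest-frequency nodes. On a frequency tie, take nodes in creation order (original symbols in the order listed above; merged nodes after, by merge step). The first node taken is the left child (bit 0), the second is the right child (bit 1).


Huffman tree construction:
Step 1: Merge J(5) + D(24) = 29
Step 2: Merge B(27) + (J+D)(29) = 56
Read each symbol's code off the tree from the root (left child = 0, right child = 1).

Codes:
  J: 10 (length 2)
  D: 11 (length 2)
  B: 0 (length 1)
Average code length: 85/56 = 1.5179 bits/symbol


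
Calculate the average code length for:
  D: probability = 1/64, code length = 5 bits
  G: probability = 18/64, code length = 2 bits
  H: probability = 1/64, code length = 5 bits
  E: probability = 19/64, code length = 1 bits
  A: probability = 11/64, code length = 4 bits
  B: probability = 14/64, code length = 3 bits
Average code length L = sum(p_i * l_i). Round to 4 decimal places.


Weighted contributions p_i * l_i:
  D: (1/64) * 5 = 5/64
  G: (18/64) * 2 = 36/64
  H: (1/64) * 5 = 5/64
  E: (19/64) * 1 = 19/64
  A: (11/64) * 4 = 44/64
  B: (14/64) * 3 = 42/64
Sum = (5 + 36 + 5 + 19 + 44 + 42)/64 = 151/64

L = 151/64 = 2.3594 bits/symbol


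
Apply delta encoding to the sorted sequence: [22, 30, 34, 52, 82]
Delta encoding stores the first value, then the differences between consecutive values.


First value: 22
Deltas:
  30 - 22 = 8
  34 - 30 = 4
  52 - 34 = 18
  82 - 52 = 30


Delta encoded: [22, 8, 4, 18, 30]


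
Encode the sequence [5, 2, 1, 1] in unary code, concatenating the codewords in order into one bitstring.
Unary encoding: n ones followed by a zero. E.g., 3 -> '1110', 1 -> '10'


Encode each number as n ones followed by a terminating 0:
  5 -> 111110 (6 bits)
  2 -> 110 (3 bits)
  1 -> 10 (2 bits)
  1 -> 10 (2 bits)
Total length = 6 + 3 + 2 + 2 = 13 bits.

Unary([5, 2, 1, 1]) = 1111101101010 (13 bits)


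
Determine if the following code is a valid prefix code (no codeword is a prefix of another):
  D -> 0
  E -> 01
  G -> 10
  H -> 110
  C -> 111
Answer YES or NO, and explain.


Checking each pair (does one codeword prefix another?):
  D='0' vs E='01': prefix -- VIOLATION

NO -- this is NOT a valid prefix code. D (0) is a prefix of E (01).


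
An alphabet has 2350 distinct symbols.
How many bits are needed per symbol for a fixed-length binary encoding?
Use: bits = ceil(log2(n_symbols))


log2(2350) = 11.1984
Bracket: 2^11 = 2048 < 2350 <= 2^12 = 4096
So ceil(log2(2350)) = 12

bits = ceil(log2(2350)) = ceil(11.1984) = 12 bits


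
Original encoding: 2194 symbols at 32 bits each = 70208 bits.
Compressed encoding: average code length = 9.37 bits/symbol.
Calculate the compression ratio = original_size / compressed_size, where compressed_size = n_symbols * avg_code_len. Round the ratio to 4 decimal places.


original_size = n_symbols * orig_bits = 2194 * 32 = 70208 bits
compressed_size = n_symbols * avg_code_len = 2194 * 9.37 = 20557.78 bits
ratio = original_size / compressed_size = 70208 / 20557.78 = 3.4152

Compression ratio = 3.4152


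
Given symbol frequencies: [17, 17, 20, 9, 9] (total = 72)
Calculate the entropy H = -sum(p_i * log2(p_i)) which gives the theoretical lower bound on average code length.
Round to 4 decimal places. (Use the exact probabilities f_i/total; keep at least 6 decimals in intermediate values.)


Per-symbol terms -p_i * log2(p_i) with p_i = f_i/72:
  p = 17/72 = 0.236111: log2(p) = -2.082462, -p*log2(p) = 0.491692
  p = 17/72 = 0.236111: log2(p) = -2.082462, -p*log2(p) = 0.491692
  p = 20/72 = 0.277778: log2(p) = -1.847997, -p*log2(p) = 0.513332
  p = 9/72 = 0.125000: log2(p) = -3.000000, -p*log2(p) = 0.375000
  p = 9/72 = 0.125000: log2(p) = -3.000000, -p*log2(p) = 0.375000
H = 0.491692 + 0.491692 + 0.513332 + 0.375000 + 0.375000 = 2.246716

H = 2.2467 bits/symbol


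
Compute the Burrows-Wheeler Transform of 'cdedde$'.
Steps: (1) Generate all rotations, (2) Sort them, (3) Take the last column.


Rotations (sorted):
  0: $cdedde -> last char: e
  1: cdedde$ -> last char: $
  2: dde$cde -> last char: e
  3: de$cded -> last char: d
  4: dedde$c -> last char: c
  5: e$cdedd -> last char: d
  6: edde$cd -> last char: d


BWT = e$edcdd


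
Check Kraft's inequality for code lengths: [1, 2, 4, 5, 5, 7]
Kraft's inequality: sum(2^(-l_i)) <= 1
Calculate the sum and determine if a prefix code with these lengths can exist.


Sum = 2^(-1) + 2^(-2) + 2^(-4) + 2^(-5) + 2^(-5) + 2^(-7)
    = 0.5 + 0.25 + 0.0625 + 0.03125 + 0.03125 + 0.0078125
    = 113/128 = 0.8828125
Since 0.8828125 <= 1, Kraft's inequality IS satisfied.
A prefix code with these lengths CAN exist.

Kraft sum = 0.8828125. Satisfied.


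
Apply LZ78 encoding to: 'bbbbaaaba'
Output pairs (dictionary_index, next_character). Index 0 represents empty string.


LZ78 encoding steps:
Dictionary: {0: ''}
Step 1: w='' (idx 0), next='b' -> output (0, 'b'), add 'b' as idx 1
Step 2: w='b' (idx 1), next='b' -> output (1, 'b'), add 'bb' as idx 2
Step 3: w='b' (idx 1), next='a' -> output (1, 'a'), add 'ba' as idx 3
Step 4: w='' (idx 0), next='a' -> output (0, 'a'), add 'a' as idx 4
Step 5: w='a' (idx 4), next='b' -> output (4, 'b'), add 'ab' as idx 5
Step 6: w='a' (idx 4), end of input -> output (4, '')


Encoded: [(0, 'b'), (1, 'b'), (1, 'a'), (0, 'a'), (4, 'b'), (4, '')]


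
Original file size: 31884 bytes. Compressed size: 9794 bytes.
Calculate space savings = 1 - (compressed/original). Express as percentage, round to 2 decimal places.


ratio = compressed/original = 9794/31884 = 0.307176
savings = 1 - ratio = 1 - 0.307176 = 0.692824
as a percentage: 0.692824 * 100 = 69.28%

Space savings = 1 - 9794/31884 = 69.28%


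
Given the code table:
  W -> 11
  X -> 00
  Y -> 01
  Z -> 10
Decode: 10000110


Decoding:
10 -> Z
00 -> X
01 -> Y
10 -> Z


Result: ZXYZ


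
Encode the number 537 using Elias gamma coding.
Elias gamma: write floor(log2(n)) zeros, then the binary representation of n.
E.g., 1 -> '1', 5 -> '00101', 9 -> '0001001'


num_bits = floor(log2(537)) + 1 = 10
leading_zeros = num_bits - 1 = 9
binary(537) = 1000011001

Elias gamma(537) = '000000000' + '1000011001' = 0000000001000011001 (19 bits)


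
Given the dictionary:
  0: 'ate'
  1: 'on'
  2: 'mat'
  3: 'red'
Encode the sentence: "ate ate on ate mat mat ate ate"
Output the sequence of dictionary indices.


Look up each word in the dictionary:
  'ate' -> 0
  'ate' -> 0
  'on' -> 1
  'ate' -> 0
  'mat' -> 2
  'mat' -> 2
  'ate' -> 0
  'ate' -> 0

Encoded: [0, 0, 1, 0, 2, 2, 0, 0]


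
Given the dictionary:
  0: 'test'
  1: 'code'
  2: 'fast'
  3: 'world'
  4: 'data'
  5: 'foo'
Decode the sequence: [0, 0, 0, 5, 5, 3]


Look up each index in the dictionary:
  0 -> 'test'
  0 -> 'test'
  0 -> 'test'
  5 -> 'foo'
  5 -> 'foo'
  3 -> 'world'

Decoded: "test test test foo foo world"


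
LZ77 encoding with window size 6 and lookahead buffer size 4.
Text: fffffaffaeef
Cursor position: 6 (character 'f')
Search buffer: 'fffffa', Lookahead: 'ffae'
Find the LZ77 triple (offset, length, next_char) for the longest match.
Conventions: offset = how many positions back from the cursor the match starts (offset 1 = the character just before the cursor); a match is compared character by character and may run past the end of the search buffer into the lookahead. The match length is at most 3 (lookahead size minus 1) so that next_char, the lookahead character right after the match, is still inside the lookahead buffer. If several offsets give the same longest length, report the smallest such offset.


Try each offset into the search buffer:
  offset=1 (pos 5, char 'a'): match length 0
  offset=2 (pos 4, char 'f'): match length 1
  offset=3 (pos 3, char 'f'): match length 3
  offset=4 (pos 2, char 'f'): match length 2
  offset=5 (pos 1, char 'f'): match length 2
  offset=6 (pos 0, char 'f'): match length 2
Longest match has length 3 at offset 3.
next_char = character at position 6 + 3 = 9 -> 'e'

Best match: offset=3, length=3 (matching 'ffa' starting at position 3)
LZ77 triple: (3, 3, 'e')


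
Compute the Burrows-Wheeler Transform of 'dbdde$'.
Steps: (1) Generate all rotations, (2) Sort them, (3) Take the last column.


Rotations (sorted):
  0: $dbdde -> last char: e
  1: bdde$d -> last char: d
  2: dbdde$ -> last char: $
  3: dde$db -> last char: b
  4: de$dbd -> last char: d
  5: e$dbdd -> last char: d


BWT = ed$bdd


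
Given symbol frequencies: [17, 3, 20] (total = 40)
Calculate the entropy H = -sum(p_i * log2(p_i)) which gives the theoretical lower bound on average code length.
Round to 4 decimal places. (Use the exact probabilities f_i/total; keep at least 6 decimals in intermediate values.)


Per-symbol terms -p_i * log2(p_i) with p_i = f_i/40:
  p = 17/40 = 0.425000: log2(p) = -1.234465, -p*log2(p) = 0.524648
  p = 3/40 = 0.075000: log2(p) = -3.736966, -p*log2(p) = 0.280272
  p = 20/40 = 0.500000: log2(p) = -1.000000, -p*log2(p) = 0.500000
H = 0.524648 + 0.280272 + 0.500000 = 1.304920

H = 1.3049 bits/symbol


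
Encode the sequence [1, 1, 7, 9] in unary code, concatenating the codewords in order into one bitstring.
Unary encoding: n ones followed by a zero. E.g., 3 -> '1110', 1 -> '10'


Encode each number as n ones followed by a terminating 0:
  1 -> 10 (2 bits)
  1 -> 10 (2 bits)
  7 -> 11111110 (8 bits)
  9 -> 1111111110 (10 bits)
Total length = 2 + 2 + 8 + 10 = 22 bits.

Unary([1, 1, 7, 9]) = 1010111111101111111110 (22 bits)


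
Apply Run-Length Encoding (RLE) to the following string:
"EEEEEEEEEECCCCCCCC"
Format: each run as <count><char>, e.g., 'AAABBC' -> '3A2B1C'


Scanning runs left to right:
  i=0: run of 'E' x 10 -> '10E'
  i=10: run of 'C' x 8 -> '8C'

RLE = 10E8C


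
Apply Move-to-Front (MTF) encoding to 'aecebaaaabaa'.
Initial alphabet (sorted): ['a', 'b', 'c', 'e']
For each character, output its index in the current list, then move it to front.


MTF encoding:
'a': index 0 in ['a', 'b', 'c', 'e'] -> ['a', 'b', 'c', 'e']
'e': index 3 in ['a', 'b', 'c', 'e'] -> ['e', 'a', 'b', 'c']
'c': index 3 in ['e', 'a', 'b', 'c'] -> ['c', 'e', 'a', 'b']
'e': index 1 in ['c', 'e', 'a', 'b'] -> ['e', 'c', 'a', 'b']
'b': index 3 in ['e', 'c', 'a', 'b'] -> ['b', 'e', 'c', 'a']
'a': index 3 in ['b', 'e', 'c', 'a'] -> ['a', 'b', 'e', 'c']
'a': index 0 in ['a', 'b', 'e', 'c'] -> ['a', 'b', 'e', 'c']
'a': index 0 in ['a', 'b', 'e', 'c'] -> ['a', 'b', 'e', 'c']
'a': index 0 in ['a', 'b', 'e', 'c'] -> ['a', 'b', 'e', 'c']
'b': index 1 in ['a', 'b', 'e', 'c'] -> ['b', 'a', 'e', 'c']
'a': index 1 in ['b', 'a', 'e', 'c'] -> ['a', 'b', 'e', 'c']
'a': index 0 in ['a', 'b', 'e', 'c'] -> ['a', 'b', 'e', 'c']


Output: [0, 3, 3, 1, 3, 3, 0, 0, 0, 1, 1, 0]


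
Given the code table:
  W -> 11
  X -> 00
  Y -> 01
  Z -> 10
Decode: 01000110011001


Decoding:
01 -> Y
00 -> X
01 -> Y
10 -> Z
01 -> Y
10 -> Z
01 -> Y


Result: YXYZYZY


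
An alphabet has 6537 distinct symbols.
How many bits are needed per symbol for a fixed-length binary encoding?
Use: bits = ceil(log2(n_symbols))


log2(6537) = 12.6744
Bracket: 2^12 = 4096 < 6537 <= 2^13 = 8192
So ceil(log2(6537)) = 13

bits = ceil(log2(6537)) = ceil(12.6744) = 13 bits


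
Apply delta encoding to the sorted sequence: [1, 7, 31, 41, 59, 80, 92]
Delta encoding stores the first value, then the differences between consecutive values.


First value: 1
Deltas:
  7 - 1 = 6
  31 - 7 = 24
  41 - 31 = 10
  59 - 41 = 18
  80 - 59 = 21
  92 - 80 = 12


Delta encoded: [1, 6, 24, 10, 18, 21, 12]


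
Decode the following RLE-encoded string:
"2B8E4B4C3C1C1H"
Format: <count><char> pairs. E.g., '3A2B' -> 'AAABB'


Expanding each <count><char> pair:
  2B -> 'BB'
  8E -> 'EEEEEEEE'
  4B -> 'BBBB'
  4C -> 'CCCC'
  3C -> 'CCC'
  1C -> 'C'
  1H -> 'H'

Decoded = BBEEEEEEEEBBBBCCCCCCCCH


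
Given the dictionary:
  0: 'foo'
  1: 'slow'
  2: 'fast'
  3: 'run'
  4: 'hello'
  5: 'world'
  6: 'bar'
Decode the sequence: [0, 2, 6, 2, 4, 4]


Look up each index in the dictionary:
  0 -> 'foo'
  2 -> 'fast'
  6 -> 'bar'
  2 -> 'fast'
  4 -> 'hello'
  4 -> 'hello'

Decoded: "foo fast bar fast hello hello"


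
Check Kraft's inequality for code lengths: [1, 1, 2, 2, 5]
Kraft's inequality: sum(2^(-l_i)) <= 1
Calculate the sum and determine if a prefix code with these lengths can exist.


Sum = 2^(-1) + 2^(-1) + 2^(-2) + 2^(-2) + 2^(-5)
    = 0.5 + 0.5 + 0.25 + 0.25 + 0.03125
    = 49/32 = 1.53125
Since 1.53125 > 1, Kraft's inequality is NOT satisfied.
A prefix code with these lengths CANNOT exist.

Kraft sum = 1.53125. Not satisfied.


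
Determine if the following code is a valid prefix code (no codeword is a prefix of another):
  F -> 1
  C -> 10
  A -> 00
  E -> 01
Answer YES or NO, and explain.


Checking each pair (does one codeword prefix another?):
  F='1' vs C='10': prefix -- VIOLATION

NO -- this is NOT a valid prefix code. F (1) is a prefix of C (10).


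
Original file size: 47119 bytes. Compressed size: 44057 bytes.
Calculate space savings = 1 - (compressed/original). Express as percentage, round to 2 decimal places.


ratio = compressed/original = 44057/47119 = 0.935016
savings = 1 - ratio = 1 - 0.935016 = 0.064984
as a percentage: 0.064984 * 100 = 6.5%

Space savings = 1 - 44057/47119 = 6.5%


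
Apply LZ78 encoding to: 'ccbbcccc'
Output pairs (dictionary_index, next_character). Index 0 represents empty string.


LZ78 encoding steps:
Dictionary: {0: ''}
Step 1: w='' (idx 0), next='c' -> output (0, 'c'), add 'c' as idx 1
Step 2: w='c' (idx 1), next='b' -> output (1, 'b'), add 'cb' as idx 2
Step 3: w='' (idx 0), next='b' -> output (0, 'b'), add 'b' as idx 3
Step 4: w='c' (idx 1), next='c' -> output (1, 'c'), add 'cc' as idx 4
Step 5: w='cc' (idx 4), end of input -> output (4, '')


Encoded: [(0, 'c'), (1, 'b'), (0, 'b'), (1, 'c'), (4, '')]


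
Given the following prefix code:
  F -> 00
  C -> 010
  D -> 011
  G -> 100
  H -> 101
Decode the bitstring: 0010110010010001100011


Decoding step by step:
Bits 00 -> F
Bits 101 -> H
Bits 100 -> G
Bits 100 -> G
Bits 100 -> G
Bits 011 -> D
Bits 00 -> F
Bits 011 -> D


Decoded message: FHGGGDFD


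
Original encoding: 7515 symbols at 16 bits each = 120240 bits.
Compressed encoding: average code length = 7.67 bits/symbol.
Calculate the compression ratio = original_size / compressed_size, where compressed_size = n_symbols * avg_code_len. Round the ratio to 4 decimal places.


original_size = n_symbols * orig_bits = 7515 * 16 = 120240 bits
compressed_size = n_symbols * avg_code_len = 7515 * 7.67 = 57640.05 bits
ratio = original_size / compressed_size = 120240 / 57640.05 = 2.086

Compression ratio = 2.086


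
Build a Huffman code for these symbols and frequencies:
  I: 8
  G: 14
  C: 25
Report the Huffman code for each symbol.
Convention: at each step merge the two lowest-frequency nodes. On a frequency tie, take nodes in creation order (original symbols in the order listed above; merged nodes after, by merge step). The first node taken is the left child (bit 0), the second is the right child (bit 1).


Huffman tree construction:
Step 1: Merge I(8) + G(14) = 22
Step 2: Merge (I+G)(22) + C(25) = 47
Read each symbol's code off the tree from the root (left child = 0, right child = 1).

Codes:
  I: 00 (length 2)
  G: 01 (length 2)
  C: 1 (length 1)
Average code length: 69/47 = 1.4681 bits/symbol


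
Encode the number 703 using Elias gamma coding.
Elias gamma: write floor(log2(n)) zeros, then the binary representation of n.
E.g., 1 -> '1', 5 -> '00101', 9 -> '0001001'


num_bits = floor(log2(703)) + 1 = 10
leading_zeros = num_bits - 1 = 9
binary(703) = 1010111111

Elias gamma(703) = '000000000' + '1010111111' = 0000000001010111111 (19 bits)


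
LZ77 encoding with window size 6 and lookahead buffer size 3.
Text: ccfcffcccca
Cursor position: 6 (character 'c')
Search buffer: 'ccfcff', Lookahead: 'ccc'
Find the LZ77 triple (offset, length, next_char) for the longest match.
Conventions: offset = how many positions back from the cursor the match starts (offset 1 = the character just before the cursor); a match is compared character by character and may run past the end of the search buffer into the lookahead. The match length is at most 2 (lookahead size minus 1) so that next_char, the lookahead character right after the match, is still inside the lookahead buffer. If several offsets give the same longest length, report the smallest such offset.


Try each offset into the search buffer:
  offset=1 (pos 5, char 'f'): match length 0
  offset=2 (pos 4, char 'f'): match length 0
  offset=3 (pos 3, char 'c'): match length 1
  offset=4 (pos 2, char 'f'): match length 0
  offset=5 (pos 1, char 'c'): match length 1
  offset=6 (pos 0, char 'c'): match length 2
Longest match has length 2 at offset 6.
next_char = character at position 6 + 2 = 8 -> 'c'

Best match: offset=6, length=2 (matching 'cc' starting at position 0)
LZ77 triple: (6, 2, 'c')


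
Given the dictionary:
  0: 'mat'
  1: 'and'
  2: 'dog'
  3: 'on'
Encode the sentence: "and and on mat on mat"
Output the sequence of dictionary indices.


Look up each word in the dictionary:
  'and' -> 1
  'and' -> 1
  'on' -> 3
  'mat' -> 0
  'on' -> 3
  'mat' -> 0

Encoded: [1, 1, 3, 0, 3, 0]


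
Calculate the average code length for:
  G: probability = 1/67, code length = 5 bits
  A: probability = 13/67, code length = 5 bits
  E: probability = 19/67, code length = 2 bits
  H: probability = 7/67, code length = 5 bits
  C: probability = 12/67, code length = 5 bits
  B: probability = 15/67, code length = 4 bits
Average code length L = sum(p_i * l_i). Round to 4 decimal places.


Weighted contributions p_i * l_i:
  G: (1/67) * 5 = 5/67
  A: (13/67) * 5 = 65/67
  E: (19/67) * 2 = 38/67
  H: (7/67) * 5 = 35/67
  C: (12/67) * 5 = 60/67
  B: (15/67) * 4 = 60/67
Sum = (5 + 65 + 38 + 35 + 60 + 60)/67 = 263/67

L = 263/67 = 3.9254 bits/symbol


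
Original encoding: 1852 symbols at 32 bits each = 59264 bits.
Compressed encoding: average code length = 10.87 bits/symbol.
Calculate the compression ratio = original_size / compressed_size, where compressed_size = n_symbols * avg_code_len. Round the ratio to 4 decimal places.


original_size = n_symbols * orig_bits = 1852 * 32 = 59264 bits
compressed_size = n_symbols * avg_code_len = 1852 * 10.87 = 20131.24 bits
ratio = original_size / compressed_size = 59264 / 20131.24 = 2.9439

Compression ratio = 2.9439


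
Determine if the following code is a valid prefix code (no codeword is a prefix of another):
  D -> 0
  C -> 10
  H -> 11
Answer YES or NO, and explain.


Checking each pair (does one codeword prefix another?):
  D='0' vs C='10': no prefix
  D='0' vs H='11': no prefix
  C='10' vs D='0': no prefix
  C='10' vs H='11': no prefix
  H='11' vs D='0': no prefix
  H='11' vs C='10': no prefix
No violation found over all pairs.

YES -- this is a valid prefix code. No codeword is a prefix of any other codeword.


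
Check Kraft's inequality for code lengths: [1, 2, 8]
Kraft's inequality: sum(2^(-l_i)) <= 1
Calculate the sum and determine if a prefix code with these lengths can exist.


Sum = 2^(-1) + 2^(-2) + 2^(-8)
    = 0.5 + 0.25 + 0.00390625
    = 193/256 = 0.75390625
Since 0.75390625 <= 1, Kraft's inequality IS satisfied.
A prefix code with these lengths CAN exist.

Kraft sum = 0.75390625. Satisfied.


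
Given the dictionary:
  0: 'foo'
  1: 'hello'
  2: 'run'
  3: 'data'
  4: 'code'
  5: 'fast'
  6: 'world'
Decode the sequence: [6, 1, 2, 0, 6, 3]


Look up each index in the dictionary:
  6 -> 'world'
  1 -> 'hello'
  2 -> 'run'
  0 -> 'foo'
  6 -> 'world'
  3 -> 'data'

Decoded: "world hello run foo world data"
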